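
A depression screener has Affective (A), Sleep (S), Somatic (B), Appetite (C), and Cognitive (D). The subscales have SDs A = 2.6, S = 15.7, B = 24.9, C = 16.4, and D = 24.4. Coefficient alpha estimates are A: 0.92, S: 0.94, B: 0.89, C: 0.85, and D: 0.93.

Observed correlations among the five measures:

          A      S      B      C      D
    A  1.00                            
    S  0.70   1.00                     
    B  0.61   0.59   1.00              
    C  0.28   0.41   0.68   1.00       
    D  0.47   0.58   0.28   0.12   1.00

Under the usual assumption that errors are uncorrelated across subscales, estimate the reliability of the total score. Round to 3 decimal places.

0.959

Var(A+S+B+C+D) = 2.6² + 15.7² + 24.9² + 16.4² + 24.4² + 2·[2.6·15.7·0.70 + 2.6·24.9·0.61 + 2.6·16.4·0.28 + 2.6·24.4·0.47 + 15.7·24.9·0.59 + 15.7·16.4·0.41 + 15.7·24.4·0.58 + 24.9·16.4·0.68 + 24.9·24.4·0.28 + 16.4·24.4·0.12] = 1737.58 + 2328.09 = 4065.67.
Under uncorrelated errors the observed covariances equal the true-score covariances, so only the own-variance terms attenuate.
True-score variance = [2.6²·0.92 + 15.7²·0.94 + 24.9²·0.89 + 16.4²·0.85 + 24.4²·0.93] + 2328.09 = 1572.03 + 2328.09 = 3900.12.
Reliability = 3900.12 / 4065.67 = 0.959.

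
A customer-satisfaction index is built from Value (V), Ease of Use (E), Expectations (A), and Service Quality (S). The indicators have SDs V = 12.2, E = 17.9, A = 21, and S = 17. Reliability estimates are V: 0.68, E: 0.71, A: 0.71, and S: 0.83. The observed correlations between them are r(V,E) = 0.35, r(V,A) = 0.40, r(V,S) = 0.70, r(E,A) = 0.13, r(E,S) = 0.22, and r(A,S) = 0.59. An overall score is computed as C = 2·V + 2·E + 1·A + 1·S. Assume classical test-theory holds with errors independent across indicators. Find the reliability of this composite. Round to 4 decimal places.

Var(C) = 2²·12.2² + 2²·17.9² + 21² + 17² + 2·[4·12.2·17.9·0.35 + 2·12.2·21·0.40 + 2·12.2·17·0.70 + 2·17.9·21·0.13 + 2·17.9·17·0.22 + 21·17·0.59] = 2607 + 2486.62 = 5093.62.
With uncorrelated errors the cross-covariances are all true-score covariance, so they carry over unchanged; only the diagonal terms shrink to ρᵢσᵢ².
True-score variance = [2²·12.2²·0.68 + 2²·17.9²·0.71 + 21²·0.71 + 17²·0.83] + 2486.62 = 1867.79 + 2486.62 = 4354.41.
Reliability = 4354.41 / 5093.62 = 0.8549.

0.8549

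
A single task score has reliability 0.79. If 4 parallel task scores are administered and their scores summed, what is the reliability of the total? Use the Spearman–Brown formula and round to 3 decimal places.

ρ_k = kρ / (1 + (k−1)ρ) = 4·0.79 / (1 + 3·0.79) = 3.160 / 3.370 = 0.938.

0.938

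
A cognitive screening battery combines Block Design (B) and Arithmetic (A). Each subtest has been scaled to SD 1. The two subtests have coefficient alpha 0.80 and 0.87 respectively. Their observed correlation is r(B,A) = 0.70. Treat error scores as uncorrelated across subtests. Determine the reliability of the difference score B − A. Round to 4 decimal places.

Var(B−A) = 1 + 1 − 2·0.70 = 2 − 1.4 = 0.6.
Under uncorrelated errors the observed covariances equal the true-score covariances, so only the own-variance terms attenuate.
True-score variance = [0.80 + 0.87] − 1.4 = 1.67 − 1.4 = 0.27.
Reliability = 0.27 / 0.6 = 0.4500.

0.4500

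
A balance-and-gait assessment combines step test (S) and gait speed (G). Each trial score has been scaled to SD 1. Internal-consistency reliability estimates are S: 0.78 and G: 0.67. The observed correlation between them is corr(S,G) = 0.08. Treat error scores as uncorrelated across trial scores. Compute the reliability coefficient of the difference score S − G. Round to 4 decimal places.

0.7011

Var(S−G) = 1 + 1 − 2·0.08 = 2 − 0.16 = 1.84.
Because errors are independent across components, Cov(Tᵢ,Tⱼ) = Cov(Xᵢ,Xⱼ); the off-diagonal part of the true-score variance is the same as above.
True-score variance = [0.78 + 0.67] − 0.16 = 1.45 − 0.16 = 1.29.
Reliability = 1.29 / 1.84 = 0.7011.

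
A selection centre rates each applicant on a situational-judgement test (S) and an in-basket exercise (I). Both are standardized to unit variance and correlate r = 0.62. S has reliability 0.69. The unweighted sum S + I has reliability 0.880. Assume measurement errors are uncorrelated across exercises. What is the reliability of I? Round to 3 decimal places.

Var(S+I) = 2 + 2·0.62 = 3.240.
True-score variance = ρ_S + ρ_I + 2·0.62, so 0.880 = (0.69 + ρ_I + 1.24) / 3.240.
ρ_I = 0.880·3.240 − 0.69 − 1.24 = 0.921.

0.921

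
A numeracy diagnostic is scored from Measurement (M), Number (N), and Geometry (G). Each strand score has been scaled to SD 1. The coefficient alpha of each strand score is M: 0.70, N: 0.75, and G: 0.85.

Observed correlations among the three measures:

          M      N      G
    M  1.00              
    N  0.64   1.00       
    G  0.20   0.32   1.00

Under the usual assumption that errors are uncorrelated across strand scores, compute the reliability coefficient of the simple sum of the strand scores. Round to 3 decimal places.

0.868

Var(M+N+G) = 3 + 2·[0.64 + 0.20 + 0.32] = 3 + 2.32 = 5.32.
Because errors are independent across components, Cov(Tᵢ,Tⱼ) = Cov(Xᵢ,Xⱼ); the off-diagonal part of the true-score variance is the same as above.
True-score variance = [0.70 + 0.75 + 0.85] + 2.32 = 2.3 + 2.32 = 4.62.
Reliability = 4.62 / 5.32 = 0.868.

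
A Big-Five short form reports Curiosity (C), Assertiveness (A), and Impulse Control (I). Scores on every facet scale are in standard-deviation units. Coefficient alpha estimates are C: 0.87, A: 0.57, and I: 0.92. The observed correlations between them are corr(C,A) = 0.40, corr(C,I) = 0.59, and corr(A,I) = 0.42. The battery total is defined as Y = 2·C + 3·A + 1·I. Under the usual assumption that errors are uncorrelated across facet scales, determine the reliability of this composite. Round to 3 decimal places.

Var(Y) = 2² + 3² + 1 + 2·[6·0.40 + 2·0.59 + 3·0.42] = 14 + 9.68 = 23.68.
With uncorrelated errors the cross-covariances are all true-score covariance, so they carry over unchanged; only the diagonal terms shrink to ρᵢσᵢ².
True-score variance = [2²·0.87 + 3²·0.57 + 0.92] + 9.68 = 9.53 + 9.68 = 19.21.
Reliability = 19.21 / 23.68 = 0.811.

0.811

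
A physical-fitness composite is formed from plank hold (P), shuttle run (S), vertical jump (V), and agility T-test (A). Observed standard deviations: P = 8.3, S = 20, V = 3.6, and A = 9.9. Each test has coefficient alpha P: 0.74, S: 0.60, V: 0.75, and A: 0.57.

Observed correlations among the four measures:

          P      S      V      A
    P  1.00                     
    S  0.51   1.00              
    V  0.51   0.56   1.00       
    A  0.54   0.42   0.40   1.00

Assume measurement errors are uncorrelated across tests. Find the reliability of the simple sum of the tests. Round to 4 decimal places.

Var(P+S+V+A) = 8.3² + 20² + 3.6² + 9.9² + 2·[8.3·20·0.51 + 8.3·3.6·0.51 + 8.3·9.9·0.54 + 20·3.6·0.56 + 20·9.9·0.42 + 3.6·9.9·0.40] = 579.86 + 564.013 = 1143.87.
Under uncorrelated errors the observed covariances equal the true-score covariances, so only the own-variance terms attenuate.
True-score variance = [8.3²·0.74 + 20²·0.60 + 3.6²·0.75 + 9.9²·0.57] + 564.013 = 356.564 + 564.013 = 920.577.
Reliability = 920.577 / 1143.87 = 0.8048.

0.8048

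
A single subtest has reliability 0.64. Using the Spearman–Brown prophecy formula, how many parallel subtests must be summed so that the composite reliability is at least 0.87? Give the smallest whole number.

k ≥ ρ*(1−ρ₁)/(ρ₁(1−ρ*)) = 0.87·0.36 / (0.64·0.13) = 3.764.
Smallest integer k = 4.

4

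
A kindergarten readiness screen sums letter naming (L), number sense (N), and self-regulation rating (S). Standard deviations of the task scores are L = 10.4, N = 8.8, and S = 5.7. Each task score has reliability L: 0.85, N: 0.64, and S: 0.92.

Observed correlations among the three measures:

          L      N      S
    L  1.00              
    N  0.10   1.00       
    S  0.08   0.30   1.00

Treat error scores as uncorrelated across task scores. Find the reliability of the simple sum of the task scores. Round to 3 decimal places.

Var(L+N+S) = 10.4² + 8.8² + 5.7² + 2·[10.4·8.8·0.10 + 10.4·5.7·0.08 + 8.8·5.7·0.30] = 218.09 + 57.8848 = 275.975.
Under uncorrelated errors the observed covariances equal the true-score covariances, so only the own-variance terms attenuate.
True-score variance = [10.4²·0.85 + 8.8²·0.64 + 5.7²·0.92] + 57.8848 = 171.388 + 57.8848 = 229.273.
Reliability = 229.273 / 275.975 = 0.831.

0.831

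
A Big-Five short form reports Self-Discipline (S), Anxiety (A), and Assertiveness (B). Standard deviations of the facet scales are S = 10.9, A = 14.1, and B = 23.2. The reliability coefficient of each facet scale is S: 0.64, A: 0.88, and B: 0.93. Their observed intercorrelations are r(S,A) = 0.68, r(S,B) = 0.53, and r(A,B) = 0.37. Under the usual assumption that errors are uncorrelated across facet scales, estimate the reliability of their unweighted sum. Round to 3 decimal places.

0.934

Var(S+A+B) = 10.9² + 14.1² + 23.2² + 2·[10.9·14.1·0.68 + 10.9·23.2·0.53 + 14.1·23.2·0.37] = 855.86 + 719.14 = 1575.
With uncorrelated errors the cross-covariances are all true-score covariance, so they carry over unchanged; only the diagonal terms shrink to ρᵢσᵢ².
True-score variance = [10.9²·0.64 + 14.1²·0.88 + 23.2²·0.93] + 719.14 = 751.554 + 719.14 = 1470.69.
Reliability = 1470.69 / 1575 = 0.934.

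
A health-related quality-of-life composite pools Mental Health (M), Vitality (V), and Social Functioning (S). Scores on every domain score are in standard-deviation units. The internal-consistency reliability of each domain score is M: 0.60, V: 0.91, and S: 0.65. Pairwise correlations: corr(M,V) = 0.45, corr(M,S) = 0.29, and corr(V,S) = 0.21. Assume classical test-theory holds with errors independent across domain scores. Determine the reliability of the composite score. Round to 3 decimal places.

Var(M+V+S) = 3 + 2·[0.45 + 0.29 + 0.21] = 3 + 1.9 = 4.9.
Under uncorrelated errors the observed covariances equal the true-score covariances, so only the own-variance terms attenuate.
True-score variance = [0.60 + 0.91 + 0.65] + 1.9 = 2.16 + 1.9 = 4.06.
Reliability = 4.06 / 4.9 = 0.829.

0.829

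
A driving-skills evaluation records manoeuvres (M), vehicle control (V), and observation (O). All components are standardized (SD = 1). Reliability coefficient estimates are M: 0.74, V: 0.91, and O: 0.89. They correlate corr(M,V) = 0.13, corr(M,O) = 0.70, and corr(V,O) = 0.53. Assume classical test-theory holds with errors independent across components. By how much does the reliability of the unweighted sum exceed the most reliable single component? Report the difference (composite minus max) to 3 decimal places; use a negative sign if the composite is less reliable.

0.010

Var(sum) = 3 + 2.72 = 5.72; true-score variance = 2.54 + 2.72 = 5.26; composite reliability = 0.9196.
Max component reliability = 0.9100.
Difference = 0.9196 − 0.9100 = 0.010.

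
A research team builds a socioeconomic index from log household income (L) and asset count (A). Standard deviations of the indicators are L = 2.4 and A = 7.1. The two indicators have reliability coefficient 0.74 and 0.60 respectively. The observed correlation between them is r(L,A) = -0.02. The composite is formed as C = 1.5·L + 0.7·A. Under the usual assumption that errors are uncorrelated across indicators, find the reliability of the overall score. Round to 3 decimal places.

Var(C) = 1.5²·2.4² + 0.7²·7.1² + 2·[1.05·2.4·7.1·(-0.02)] = 37.6609 − 0.71568 = 36.9452.
With uncorrelated errors the cross-covariances are all true-score covariance, so they carry over unchanged; only the diagonal terms shrink to ρᵢσᵢ².
True-score variance = [1.5²·2.4²·0.74 + 0.7²·7.1²·0.60] − 0.71568 = 24.4109 − 0.71568 = 23.6953.
Reliability = 23.6953 / 36.9452 = 0.641.

0.641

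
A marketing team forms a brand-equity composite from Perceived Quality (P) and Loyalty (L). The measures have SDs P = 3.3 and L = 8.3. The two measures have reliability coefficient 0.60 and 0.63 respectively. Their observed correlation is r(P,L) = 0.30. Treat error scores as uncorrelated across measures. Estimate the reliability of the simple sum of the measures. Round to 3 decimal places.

0.690

Var(P+L) = 3.3² + 8.3² + 2·[3.3·8.3·0.30] = 79.78 + 16.434 = 96.214.
Under uncorrelated errors the observed covariances equal the true-score covariances, so only the own-variance terms attenuate.
True-score variance = [3.3²·0.60 + 8.3²·0.63] + 16.434 = 49.9347 + 16.434 = 66.3687.
Reliability = 66.3687 / 96.214 = 0.690.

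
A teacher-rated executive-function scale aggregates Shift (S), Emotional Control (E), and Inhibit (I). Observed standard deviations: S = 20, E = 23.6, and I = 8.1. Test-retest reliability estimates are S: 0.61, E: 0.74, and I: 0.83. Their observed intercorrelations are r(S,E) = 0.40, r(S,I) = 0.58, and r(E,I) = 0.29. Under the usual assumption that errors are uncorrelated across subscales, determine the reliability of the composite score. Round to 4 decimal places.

0.8164

Var(S+E+I) = 20² + 23.6² + 8.1² + 2·[20·23.6·0.40 + 20·8.1·0.58 + 23.6·8.1·0.29] = 1022.57 + 676.393 = 1698.96.
Because errors are independent across components, Cov(Tᵢ,Tⱼ) = Cov(Xᵢ,Xⱼ); the off-diagonal part of the true-score variance is the same as above.
True-score variance = [20²·0.61 + 23.6²·0.74 + 8.1²·0.83] + 676.393 = 710.607 + 676.393 = 1387.
Reliability = 1387 / 1698.96 = 0.8164.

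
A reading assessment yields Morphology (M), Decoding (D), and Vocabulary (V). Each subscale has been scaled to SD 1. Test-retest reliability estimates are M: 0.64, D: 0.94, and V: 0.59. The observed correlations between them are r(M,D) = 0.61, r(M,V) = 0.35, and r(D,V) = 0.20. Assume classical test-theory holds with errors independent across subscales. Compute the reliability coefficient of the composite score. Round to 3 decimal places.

Var(M+D+V) = 3 + 2·[0.61 + 0.35 + 0.20] = 3 + 2.32 = 5.32.
With uncorrelated errors the cross-covariances are all true-score covariance, so they carry over unchanged; only the diagonal terms shrink to ρᵢσᵢ².
True-score variance = [0.64 + 0.94 + 0.59] + 2.32 = 2.17 + 2.32 = 4.49.
Reliability = 4.49 / 5.32 = 0.844.

0.844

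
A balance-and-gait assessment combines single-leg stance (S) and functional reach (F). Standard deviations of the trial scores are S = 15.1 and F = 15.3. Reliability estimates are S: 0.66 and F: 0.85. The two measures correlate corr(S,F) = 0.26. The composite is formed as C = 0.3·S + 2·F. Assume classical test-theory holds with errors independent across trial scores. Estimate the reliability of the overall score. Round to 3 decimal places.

0.857

Var(C) = 0.3²·15.1² + 2²·15.3² + 2·[0.6·15.1·15.3·0.26] = 956.881 + 72.0814 = 1028.96.
With uncorrelated errors the cross-covariances are all true-score covariance, so they carry over unchanged; only the diagonal terms shrink to ρᵢσᵢ².
True-score variance = [0.3²·15.1²·0.66 + 2²·15.3²·0.85] + 72.0814 = 809.45 + 72.0814 = 881.531.
Reliability = 881.531 / 1028.96 = 0.857.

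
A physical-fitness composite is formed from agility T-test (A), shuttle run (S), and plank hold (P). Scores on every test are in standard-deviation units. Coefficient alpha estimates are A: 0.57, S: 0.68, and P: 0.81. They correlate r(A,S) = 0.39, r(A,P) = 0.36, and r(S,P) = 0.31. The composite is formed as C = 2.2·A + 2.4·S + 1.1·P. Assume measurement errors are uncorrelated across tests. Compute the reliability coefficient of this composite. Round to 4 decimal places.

0.7848

Var(C) = 2.2² + 2.4² + 1.1² + 2·[5.28·0.39 + 2.42·0.36 + 2.64·0.31] = 11.81 + 7.4976 = 19.3076.
With uncorrelated errors the cross-covariances are all true-score covariance, so they carry over unchanged; only the diagonal terms shrink to ρᵢσᵢ².
True-score variance = [2.2²·0.57 + 2.4²·0.68 + 1.1²·0.81] + 7.4976 = 7.6557 + 7.4976 = 15.1533.
Reliability = 15.1533 / 19.3076 = 0.7848.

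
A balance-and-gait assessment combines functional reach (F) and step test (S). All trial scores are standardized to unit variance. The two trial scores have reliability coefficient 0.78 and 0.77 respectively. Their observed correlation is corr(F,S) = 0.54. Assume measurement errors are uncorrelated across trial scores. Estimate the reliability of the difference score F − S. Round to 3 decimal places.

0.511

Var(F−S) = 1 + 1 − 2·0.54 = 2 − 1.08 = 0.92.
Under uncorrelated errors the observed covariances equal the true-score covariances, so only the own-variance terms attenuate.
True-score variance = [0.78 + 0.77] − 1.08 = 1.55 − 1.08 = 0.47.
Reliability = 0.47 / 0.92 = 0.511.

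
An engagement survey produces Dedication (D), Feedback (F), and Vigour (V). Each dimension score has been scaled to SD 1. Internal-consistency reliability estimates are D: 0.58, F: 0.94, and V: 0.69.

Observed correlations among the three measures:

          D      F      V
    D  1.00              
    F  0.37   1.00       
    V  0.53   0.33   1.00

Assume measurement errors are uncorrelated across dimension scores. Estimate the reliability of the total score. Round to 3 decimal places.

0.855

Var(D+F+V) = 3 + 2·[0.37 + 0.53 + 0.33] = 3 + 2.46 = 5.46.
With uncorrelated errors the cross-covariances are all true-score covariance, so they carry over unchanged; only the diagonal terms shrink to ρᵢσᵢ².
True-score variance = [0.58 + 0.94 + 0.69] + 2.46 = 2.21 + 2.46 = 4.67.
Reliability = 4.67 / 5.46 = 0.855.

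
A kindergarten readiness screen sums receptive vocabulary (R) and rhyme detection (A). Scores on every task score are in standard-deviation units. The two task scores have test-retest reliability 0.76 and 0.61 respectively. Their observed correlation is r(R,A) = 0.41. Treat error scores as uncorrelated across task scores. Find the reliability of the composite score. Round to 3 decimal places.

0.777

Var(R+A) = 2 + 2·[0.41] = 2 + 0.82 = 2.82.
With uncorrelated errors the cross-covariances are all true-score covariance, so they carry over unchanged; only the diagonal terms shrink to ρᵢσᵢ².
True-score variance = [0.76 + 0.61] + 0.82 = 1.37 + 0.82 = 2.19.
Reliability = 2.19 / 2.82 = 0.777.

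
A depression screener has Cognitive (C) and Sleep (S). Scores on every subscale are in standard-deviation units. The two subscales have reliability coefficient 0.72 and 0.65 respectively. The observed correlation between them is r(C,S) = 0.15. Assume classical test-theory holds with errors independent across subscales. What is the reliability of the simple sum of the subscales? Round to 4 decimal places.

0.7261

Var(C+S) = 2 + 2·[0.15] = 2 + 0.3 = 2.3.
With uncorrelated errors the cross-covariances are all true-score covariance, so they carry over unchanged; only the diagonal terms shrink to ρᵢσᵢ².
True-score variance = [0.72 + 0.65] + 0.3 = 1.37 + 0.3 = 1.67.
Reliability = 1.67 / 2.3 = 0.7261.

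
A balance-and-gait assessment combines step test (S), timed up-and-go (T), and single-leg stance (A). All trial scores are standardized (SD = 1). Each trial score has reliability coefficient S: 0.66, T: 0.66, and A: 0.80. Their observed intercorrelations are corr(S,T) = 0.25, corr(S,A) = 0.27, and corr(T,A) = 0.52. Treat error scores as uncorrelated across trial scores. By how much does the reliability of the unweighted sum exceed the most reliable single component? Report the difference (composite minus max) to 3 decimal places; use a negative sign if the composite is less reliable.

Var(sum) = 3 + 2.08 = 5.08; true-score variance = 2.12 + 2.08 = 4.2; composite reliability = 0.8268.
Max component reliability = 0.8000.
Difference = 0.8268 − 0.8000 = 0.027.

0.027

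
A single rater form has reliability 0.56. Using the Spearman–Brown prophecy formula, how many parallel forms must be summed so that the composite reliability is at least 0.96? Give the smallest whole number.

19

k ≥ ρ*(1−ρ₁)/(ρ₁(1−ρ*)) = 0.96·0.44 / (0.56·0.04) = 18.857.
Smallest integer k = 19.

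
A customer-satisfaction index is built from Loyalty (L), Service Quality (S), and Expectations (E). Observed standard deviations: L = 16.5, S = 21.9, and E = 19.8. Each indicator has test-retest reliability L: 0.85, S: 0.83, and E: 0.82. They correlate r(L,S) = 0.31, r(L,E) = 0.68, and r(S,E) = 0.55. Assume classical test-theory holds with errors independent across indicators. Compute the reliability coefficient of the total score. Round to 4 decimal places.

Var(L+S+E) = 16.5² + 21.9² + 19.8² + 2·[16.5·21.9·0.31 + 16.5·19.8·0.68 + 21.9·19.8·0.55] = 1143.9 + 1145.33 = 2289.23.
Under uncorrelated errors the observed covariances equal the true-score covariances, so only the own-variance terms attenuate.
True-score variance = [16.5²·0.85 + 21.9²·0.83 + 19.8²·0.82] + 1145.33 = 950.962 + 1145.33 = 2096.29.
Reliability = 2096.29 / 2289.23 = 0.9157.

0.9157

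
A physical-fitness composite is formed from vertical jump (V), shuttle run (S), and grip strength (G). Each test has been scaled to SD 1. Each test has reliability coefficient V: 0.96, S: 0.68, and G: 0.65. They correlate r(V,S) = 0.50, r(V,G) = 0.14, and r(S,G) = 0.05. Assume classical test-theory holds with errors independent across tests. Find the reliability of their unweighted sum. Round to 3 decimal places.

0.838

Var(V+S+G) = 3 + 2·[0.50 + 0.14 + 0.05] = 3 + 1.38 = 4.38.
Because errors are independent across components, Cov(Tᵢ,Tⱼ) = Cov(Xᵢ,Xⱼ); the off-diagonal part of the true-score variance is the same as above.
True-score variance = [0.96 + 0.68 + 0.65] + 1.38 = 2.29 + 1.38 = 3.67.
Reliability = 3.67 / 4.38 = 0.838.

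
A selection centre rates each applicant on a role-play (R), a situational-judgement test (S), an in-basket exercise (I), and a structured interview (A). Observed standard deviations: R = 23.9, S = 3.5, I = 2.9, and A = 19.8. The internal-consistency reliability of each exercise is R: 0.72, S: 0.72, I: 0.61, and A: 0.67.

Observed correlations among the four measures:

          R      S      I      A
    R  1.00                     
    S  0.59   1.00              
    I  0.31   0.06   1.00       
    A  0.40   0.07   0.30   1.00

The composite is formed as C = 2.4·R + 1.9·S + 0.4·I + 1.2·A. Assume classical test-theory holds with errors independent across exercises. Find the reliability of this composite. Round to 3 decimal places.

Var(C) = 2.4²·23.9² + 1.9²·3.5² + 0.4²·2.9² + 1.2²·19.8² + 2·[4.56·23.9·3.5·0.59 + 0.96·23.9·2.9·0.31 + 2.88·23.9·19.8·0.40 + 0.76·3.5·2.9·0.06 + 2.28·3.5·19.8·0.07 + 0.48·2.9·19.8·0.30] = 3900.28 + 1621.24 = 5521.51.
Under uncorrelated errors the observed covariances equal the true-score covariances, so only the own-variance terms attenuate.
True-score variance = [2.4²·23.9²·0.72 + 1.9²·3.5²·0.72 + 0.4²·2.9²·0.61 + 1.2²·19.8²·0.67] + 1621.24 = 2779.82 + 1621.24 = 4401.06.
Reliability = 4401.06 / 5521.51 = 0.797.

0.797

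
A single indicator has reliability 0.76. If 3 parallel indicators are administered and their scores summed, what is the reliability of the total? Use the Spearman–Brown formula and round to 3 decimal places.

ρ_k = kρ / (1 + (k−1)ρ) = 3·0.76 / (1 + 2·0.76) = 2.280 / 2.520 = 0.905.

0.905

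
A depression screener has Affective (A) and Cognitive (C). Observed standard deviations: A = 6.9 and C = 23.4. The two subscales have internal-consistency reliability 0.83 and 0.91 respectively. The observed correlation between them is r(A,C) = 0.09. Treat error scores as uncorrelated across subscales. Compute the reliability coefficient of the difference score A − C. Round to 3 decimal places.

0.899

Var(A−C) = 6.9² + 23.4² − 2·6.9·23.4·0.09 = 595.17 − 29.0628 = 566.107.
Because errors are independent across components, Cov(Tᵢ,Tⱼ) = Cov(Xᵢ,Xⱼ); the off-diagonal part of the true-score variance is the same as above.
True-score variance = [6.9²·0.83 + 23.4²·0.91] − 29.0628 = 537.796 − 29.0628 = 508.733.
Reliability = 508.733 / 566.107 = 0.899.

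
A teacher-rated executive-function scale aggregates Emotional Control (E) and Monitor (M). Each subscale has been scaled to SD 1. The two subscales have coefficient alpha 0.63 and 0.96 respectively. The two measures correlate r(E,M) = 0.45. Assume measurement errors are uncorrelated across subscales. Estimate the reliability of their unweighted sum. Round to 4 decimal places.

0.8586

Var(E+M) = 2 + 2·[0.45] = 2 + 0.9 = 2.9.
With uncorrelated errors the cross-covariances are all true-score covariance, so they carry over unchanged; only the diagonal terms shrink to ρᵢσᵢ².
True-score variance = [0.63 + 0.96] + 0.9 = 1.59 + 0.9 = 2.49.
Reliability = 2.49 / 2.9 = 0.8586.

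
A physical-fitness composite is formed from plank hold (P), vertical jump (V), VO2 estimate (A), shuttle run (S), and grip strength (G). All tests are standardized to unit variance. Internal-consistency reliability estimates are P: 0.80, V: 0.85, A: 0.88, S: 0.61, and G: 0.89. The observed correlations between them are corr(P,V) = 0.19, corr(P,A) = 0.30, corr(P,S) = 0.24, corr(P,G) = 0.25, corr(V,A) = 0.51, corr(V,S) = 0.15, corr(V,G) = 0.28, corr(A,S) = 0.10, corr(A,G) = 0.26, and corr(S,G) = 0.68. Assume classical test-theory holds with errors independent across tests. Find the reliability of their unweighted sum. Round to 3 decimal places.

0.911

Var(P+V+A+S+G) = 5 + 2·[0.19 + 0.30 + 0.24 + 0.25 + 0.51 + 0.15 + 0.28 + 0.10 + 0.26 + 0.68] = 5 + 5.92 = 10.92.
With uncorrelated errors the cross-covariances are all true-score covariance, so they carry over unchanged; only the diagonal terms shrink to ρᵢσᵢ².
True-score variance = [0.80 + 0.85 + 0.88 + 0.61 + 0.89] + 5.92 = 4.03 + 5.92 = 9.95.
Reliability = 9.95 / 10.92 = 0.911.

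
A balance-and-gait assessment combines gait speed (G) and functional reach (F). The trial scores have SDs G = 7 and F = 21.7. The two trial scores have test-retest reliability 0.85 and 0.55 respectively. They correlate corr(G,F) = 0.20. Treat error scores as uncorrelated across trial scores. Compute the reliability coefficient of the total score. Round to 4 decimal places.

0.6224

Var(G+F) = 7² + 21.7² + 2·[7·21.7·0.20] = 519.89 + 60.76 = 580.65.
With uncorrelated errors the cross-covariances are all true-score covariance, so they carry over unchanged; only the diagonal terms shrink to ρᵢσᵢ².
True-score variance = [7²·0.85 + 21.7²·0.55] + 60.76 = 300.639 + 60.76 = 361.399.
Reliability = 361.399 / 580.65 = 0.6224.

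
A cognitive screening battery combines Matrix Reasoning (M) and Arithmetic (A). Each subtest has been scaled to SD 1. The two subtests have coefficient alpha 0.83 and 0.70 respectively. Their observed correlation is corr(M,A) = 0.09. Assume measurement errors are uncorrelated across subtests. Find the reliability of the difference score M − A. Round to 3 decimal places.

0.742

Var(M−A) = 1 + 1 − 2·0.09 = 2 − 0.18 = 1.82.
Because errors are independent across components, Cov(Tᵢ,Tⱼ) = Cov(Xᵢ,Xⱼ); the off-diagonal part of the true-score variance is the same as above.
True-score variance = [0.83 + 0.70] − 0.18 = 1.53 − 0.18 = 1.35.
Reliability = 1.35 / 1.82 = 0.742.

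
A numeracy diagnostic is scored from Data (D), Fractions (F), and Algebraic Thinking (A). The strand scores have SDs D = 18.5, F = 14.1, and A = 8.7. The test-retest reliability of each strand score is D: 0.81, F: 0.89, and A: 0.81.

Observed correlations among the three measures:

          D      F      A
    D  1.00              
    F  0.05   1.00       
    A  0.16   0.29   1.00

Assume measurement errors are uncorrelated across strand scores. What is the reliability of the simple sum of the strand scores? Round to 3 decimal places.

Var(D+F+A) = 18.5² + 14.1² + 8.7² + 2·[18.5·14.1·0.05 + 18.5·8.7·0.16 + 14.1·8.7·0.29] = 616.75 + 148.738 = 765.488.
With uncorrelated errors the cross-covariances are all true-score covariance, so they carry over unchanged; only the diagonal terms shrink to ρᵢσᵢ².
True-score variance = [18.5²·0.81 + 14.1²·0.89 + 8.7²·0.81] + 148.738 = 515.472 + 148.738 = 664.21.
Reliability = 664.21 / 765.488 = 0.868.

0.868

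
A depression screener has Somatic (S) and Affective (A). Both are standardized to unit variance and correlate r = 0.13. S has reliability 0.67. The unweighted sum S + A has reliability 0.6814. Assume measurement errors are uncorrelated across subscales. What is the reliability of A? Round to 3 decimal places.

0.610

Var(S+A) = 2 + 2·0.13 = 2.260.
True-score variance = ρ_S + ρ_A + 2·0.13, so 0.6814 = (0.67 + ρ_A + 0.26) / 2.260.
ρ_A = 0.6814·2.260 − 0.67 − 0.26 = 0.610.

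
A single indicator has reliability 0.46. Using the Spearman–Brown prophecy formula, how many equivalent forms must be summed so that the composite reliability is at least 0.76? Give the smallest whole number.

k ≥ ρ*(1−ρ₁)/(ρ₁(1−ρ*)) = 0.76·0.54 / (0.46·0.24) = 3.717.
Smallest integer k = 4.

4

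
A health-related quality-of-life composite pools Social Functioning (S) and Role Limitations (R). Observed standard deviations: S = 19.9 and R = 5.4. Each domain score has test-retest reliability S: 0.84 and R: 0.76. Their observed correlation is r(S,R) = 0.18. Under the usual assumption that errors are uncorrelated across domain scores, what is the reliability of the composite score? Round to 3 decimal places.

0.848

Var(S+R) = 19.9² + 5.4² + 2·[19.9·5.4·0.18] = 425.17 + 38.6856 = 463.856.
Because errors are independent across components, Cov(Tᵢ,Tⱼ) = Cov(Xᵢ,Xⱼ); the off-diagonal part of the true-score variance is the same as above.
True-score variance = [19.9²·0.84 + 5.4²·0.76] + 38.6856 = 354.81 + 38.6856 = 393.496.
Reliability = 393.496 / 463.856 = 0.848.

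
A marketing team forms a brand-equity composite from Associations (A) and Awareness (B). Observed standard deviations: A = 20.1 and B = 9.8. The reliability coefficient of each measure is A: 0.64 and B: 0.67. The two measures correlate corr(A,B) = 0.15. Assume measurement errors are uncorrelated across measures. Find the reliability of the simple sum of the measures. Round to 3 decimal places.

0.683

Var(A+B) = 20.1² + 9.8² + 2·[20.1·9.8·0.15] = 500.05 + 59.094 = 559.144.
Because errors are independent across components, Cov(Tᵢ,Tⱼ) = Cov(Xᵢ,Xⱼ); the off-diagonal part of the true-score variance is the same as above.
True-score variance = [20.1²·0.64 + 9.8²·0.67] + 59.094 = 322.913 + 59.094 = 382.007.
Reliability = 382.007 / 559.144 = 0.683.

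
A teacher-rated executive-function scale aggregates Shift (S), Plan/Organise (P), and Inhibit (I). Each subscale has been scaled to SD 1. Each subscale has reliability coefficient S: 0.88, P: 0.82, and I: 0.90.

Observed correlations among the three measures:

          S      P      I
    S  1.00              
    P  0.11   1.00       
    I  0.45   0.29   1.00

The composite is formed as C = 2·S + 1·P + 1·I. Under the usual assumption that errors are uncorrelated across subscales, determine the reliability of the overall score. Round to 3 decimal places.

0.914

Var(C) = 2² + 1 + 1 + 2·[2·0.11 + 2·0.45 + 0.29] = 6 + 2.82 = 8.82.
Because errors are independent across components, Cov(Tᵢ,Tⱼ) = Cov(Xᵢ,Xⱼ); the off-diagonal part of the true-score variance is the same as above.
True-score variance = [2²·0.88 + 0.82 + 0.90] + 2.82 = 5.24 + 2.82 = 8.06.
Reliability = 8.06 / 8.82 = 0.914.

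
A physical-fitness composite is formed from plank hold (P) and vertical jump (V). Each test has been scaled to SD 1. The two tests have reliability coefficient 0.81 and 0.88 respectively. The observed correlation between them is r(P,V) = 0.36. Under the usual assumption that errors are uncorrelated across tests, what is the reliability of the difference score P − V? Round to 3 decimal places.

0.758

Var(P−V) = 1 + 1 − 2·0.36 = 2 − 0.72 = 1.28.
With uncorrelated errors the cross-covariances are all true-score covariance, so they carry over unchanged; only the diagonal terms shrink to ρᵢσᵢ².
True-score variance = [0.81 + 0.88] − 0.72 = 1.69 − 0.72 = 0.97.
Reliability = 0.97 / 1.28 = 0.758.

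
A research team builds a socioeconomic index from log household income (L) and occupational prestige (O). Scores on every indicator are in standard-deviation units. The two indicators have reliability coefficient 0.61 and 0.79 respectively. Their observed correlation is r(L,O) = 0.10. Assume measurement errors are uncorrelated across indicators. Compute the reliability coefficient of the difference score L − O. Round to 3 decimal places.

0.667

Var(L−O) = 1 + 1 − 2·0.10 = 2 − 0.2 = 1.8.
Under uncorrelated errors the observed covariances equal the true-score covariances, so only the own-variance terms attenuate.
True-score variance = [0.61 + 0.79] − 0.2 = 1.4 − 0.2 = 1.2.
Reliability = 1.2 / 1.8 = 0.667.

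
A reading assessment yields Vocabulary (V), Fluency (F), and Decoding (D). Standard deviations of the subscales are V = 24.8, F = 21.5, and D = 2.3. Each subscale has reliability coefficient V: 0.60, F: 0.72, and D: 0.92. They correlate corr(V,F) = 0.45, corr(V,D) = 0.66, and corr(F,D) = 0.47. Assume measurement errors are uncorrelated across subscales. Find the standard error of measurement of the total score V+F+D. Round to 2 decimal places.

Var(total) = 1082.58 + 601.656 = 1684.24.
True-score variance = 706.711 + 601.656 = 1308.37, so reliability = 0.7768.
Error variance = 1684.24 − 1308.37 = 375.869; SEM = √375.869 = 19.39.

19.39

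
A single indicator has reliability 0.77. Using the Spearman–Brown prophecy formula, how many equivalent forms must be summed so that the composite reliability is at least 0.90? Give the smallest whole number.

3

k ≥ ρ*(1−ρ₁)/(ρ₁(1−ρ*)) = 0.90·0.23 / (0.77·0.10) = 2.688.
Smallest integer k = 3.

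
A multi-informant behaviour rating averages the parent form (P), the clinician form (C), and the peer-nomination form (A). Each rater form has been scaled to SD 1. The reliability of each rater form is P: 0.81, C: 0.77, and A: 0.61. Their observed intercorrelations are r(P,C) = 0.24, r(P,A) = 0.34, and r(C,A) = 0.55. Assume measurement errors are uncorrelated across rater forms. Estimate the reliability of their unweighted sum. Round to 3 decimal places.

0.846

Var(P+C+A) = 3 + 2·[0.24 + 0.34 + 0.55] = 3 + 2.26 = 5.26.
Because errors are independent across components, Cov(Tᵢ,Tⱼ) = Cov(Xᵢ,Xⱼ); the off-diagonal part of the true-score variance is the same as above.
True-score variance = [0.81 + 0.77 + 0.61] + 2.26 = 2.19 + 2.26 = 4.45.
Reliability = 4.45 / 5.26 = 0.846.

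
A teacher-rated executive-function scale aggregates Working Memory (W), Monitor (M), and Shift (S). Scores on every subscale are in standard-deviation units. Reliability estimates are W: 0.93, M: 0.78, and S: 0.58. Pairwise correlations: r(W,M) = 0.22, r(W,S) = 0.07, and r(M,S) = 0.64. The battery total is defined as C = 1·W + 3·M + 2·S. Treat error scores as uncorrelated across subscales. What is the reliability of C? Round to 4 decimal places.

Var(C) = 1 + 3² + 2² + 2·[3·0.22 + 2·0.07 + 6·0.64] = 14 + 9.28 = 23.28.
Because errors are independent across components, Cov(Tᵢ,Tⱼ) = Cov(Xᵢ,Xⱼ); the off-diagonal part of the true-score variance is the same as above.
True-score variance = [0.93 + 3²·0.78 + 2²·0.58] + 9.28 = 10.27 + 9.28 = 19.55.
Reliability = 19.55 / 23.28 = 0.8398.

0.8398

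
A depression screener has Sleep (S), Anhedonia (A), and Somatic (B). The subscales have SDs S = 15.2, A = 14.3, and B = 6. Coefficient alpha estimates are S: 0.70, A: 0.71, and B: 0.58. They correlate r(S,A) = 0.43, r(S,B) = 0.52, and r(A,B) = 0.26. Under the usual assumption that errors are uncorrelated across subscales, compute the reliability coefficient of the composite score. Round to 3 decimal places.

Var(S+A+B) = 15.2² + 14.3² + 6² + 2·[15.2·14.3·0.43 + 15.2·6·0.52 + 14.3·6·0.26] = 471.53 + 326.394 = 797.924.
With uncorrelated errors the cross-covariances are all true-score covariance, so they carry over unchanged; only the diagonal terms shrink to ρᵢσᵢ².
True-score variance = [15.2²·0.70 + 14.3²·0.71 + 6²·0.58] + 326.394 = 327.796 + 326.394 = 654.189.
Reliability = 654.189 / 797.924 = 0.820.

0.820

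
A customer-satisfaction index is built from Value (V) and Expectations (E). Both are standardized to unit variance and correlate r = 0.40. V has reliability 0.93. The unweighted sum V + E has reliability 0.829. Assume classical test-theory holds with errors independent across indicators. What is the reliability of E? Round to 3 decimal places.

Var(V+E) = 2 + 2·0.40 = 2.800.
True-score variance = ρ_V + ρ_E + 2·0.40, so 0.829 = (0.93 + ρ_E + 0.80) / 2.800.
ρ_E = 0.829·2.800 − 0.93 − 0.80 = 0.591.

0.591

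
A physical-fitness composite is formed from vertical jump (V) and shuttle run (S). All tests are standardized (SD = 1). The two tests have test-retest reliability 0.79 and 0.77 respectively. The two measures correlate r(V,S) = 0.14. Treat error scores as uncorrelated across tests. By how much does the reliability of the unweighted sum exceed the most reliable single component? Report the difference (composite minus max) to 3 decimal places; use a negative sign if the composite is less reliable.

0.017

Var(sum) = 2 + 0.28 = 2.28; true-score variance = 1.56 + 0.28 = 1.84; composite reliability = 0.8070.
Max component reliability = 0.7900.
Difference = 0.8070 − 0.7900 = 0.017.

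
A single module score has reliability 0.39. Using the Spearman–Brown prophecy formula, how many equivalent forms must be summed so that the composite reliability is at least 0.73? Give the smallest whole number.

5

k ≥ ρ*(1−ρ₁)/(ρ₁(1−ρ*)) = 0.73·0.61 / (0.39·0.27) = 4.229.
Smallest integer k = 5.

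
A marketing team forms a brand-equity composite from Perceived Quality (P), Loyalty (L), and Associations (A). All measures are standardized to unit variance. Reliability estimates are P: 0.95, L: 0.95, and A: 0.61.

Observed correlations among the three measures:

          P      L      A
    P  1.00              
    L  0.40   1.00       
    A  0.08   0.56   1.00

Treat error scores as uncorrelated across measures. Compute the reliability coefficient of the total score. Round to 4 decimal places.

Var(P+L+A) = 3 + 2·[0.40 + 0.08 + 0.56] = 3 + 2.08 = 5.08.
Because errors are independent across components, Cov(Tᵢ,Tⱼ) = Cov(Xᵢ,Xⱼ); the off-diagonal part of the true-score variance is the same as above.
True-score variance = [0.95 + 0.95 + 0.61] + 2.08 = 2.51 + 2.08 = 4.59.
Reliability = 4.59 / 5.08 = 0.9035.

0.9035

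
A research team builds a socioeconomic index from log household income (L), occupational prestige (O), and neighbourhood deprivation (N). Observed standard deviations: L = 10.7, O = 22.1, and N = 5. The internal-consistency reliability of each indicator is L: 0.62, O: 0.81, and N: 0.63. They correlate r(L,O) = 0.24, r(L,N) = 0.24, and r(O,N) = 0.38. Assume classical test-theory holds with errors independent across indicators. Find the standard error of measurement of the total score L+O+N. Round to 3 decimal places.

Var(total) = 627.9 + 223.166 = 851.066.
True-score variance = 482.346 + 223.166 = 705.512, so reliability = 0.8290.
Error variance = 851.066 − 705.512 = 145.554; SEM = √145.554 = 12.065.

12.065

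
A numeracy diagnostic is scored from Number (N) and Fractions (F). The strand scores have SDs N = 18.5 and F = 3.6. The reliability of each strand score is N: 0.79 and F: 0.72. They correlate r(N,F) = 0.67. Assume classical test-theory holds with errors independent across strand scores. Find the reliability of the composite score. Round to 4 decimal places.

Var(N+F) = 18.5² + 3.6² + 2·[18.5·3.6·0.67] = 355.21 + 89.244 = 444.454.
With uncorrelated errors the cross-covariances are all true-score covariance, so they carry over unchanged; only the diagonal terms shrink to ρᵢσᵢ².
True-score variance = [18.5²·0.79 + 3.6²·0.72] + 89.244 = 279.709 + 89.244 = 368.953.
Reliability = 368.953 / 444.454 = 0.8301.

0.8301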